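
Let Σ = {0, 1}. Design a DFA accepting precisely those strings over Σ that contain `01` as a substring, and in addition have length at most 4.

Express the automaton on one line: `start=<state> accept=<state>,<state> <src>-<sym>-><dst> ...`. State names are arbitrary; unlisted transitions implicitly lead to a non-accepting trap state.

start=q0 accept=q4,q7,q10 q0-0->q1 q0-1->q2 q1-0->q3 q1-1->q4 q2-0->q3 q2-1->q5 q3-0->q6 q3-1->q7 q4-0->q7 q4-1->q7 q5-0->q6 q5-1->q8 q6-0->q9 q6-1->q10 q7-0->q10 q7-1->q10 q8-0->q9 q8-1->q11 q9-0->q12 q9-1->q13 q10-0->q13 q10-1->q13 q11-0->q12 q11-1->q14 q12-0->q12 q12-1->q13 q13-0->q13 q13-1->q13 q14-0->q12 q14-1->q14

Build one automaton per condition and run them in lockstep. The first has 3 states tracking whether and how much of `01` has been seen; the second has 6 states tracking the input length, saturating at 5. A product state is a pair (one from each), accepting exactly when both do.
A 15-state machine:
          0    1  
>  q0     q1   q2 
   q1     q3   q4 
   q2     q3   q5 
   q3     q6   q7 
 * q4     q7   q7 
   q5     q6   q8 
   q6     q9  q10 
 * q7    q10  q10 
   q8     q9  q11 
   q9    q12  q13 
 * q10   q13  q13 
   q11   q12  q14 
   q12   q12  q13 
   q13   q13  q13 
   q14   q12  q14 
(> = start, * = accepting)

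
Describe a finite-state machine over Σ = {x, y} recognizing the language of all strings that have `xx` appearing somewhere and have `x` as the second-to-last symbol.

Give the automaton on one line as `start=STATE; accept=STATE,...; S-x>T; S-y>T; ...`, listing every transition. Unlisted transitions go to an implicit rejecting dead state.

start=S0; accept=S2,S3; S0-x>S1; S0-y>S0; S1-x>S2; S1-y>S0; S2-x>S2; S2-y>S3; S3-x>S4; S3-y>S5; S4-x>S2; S4-y>S3; S5-x>S4; S5-y>S5

Build one automaton per condition and run them in lockstep. The first has 3 states tracking whether and how much of `xx` has been seen; the second has 7 states tracking the last 2 symbols read. A product state is a pair (one from each), accepting exactly when both do. Minimizing collapses redundant product states.
        x   y  
>  S0   S1  S0 
   S1   S2  S0 
 * S2   S2  S3 
 * S3   S4  S5 
   S4   S2  S3 
   S5   S4  S5 
(> = start, * = accepting)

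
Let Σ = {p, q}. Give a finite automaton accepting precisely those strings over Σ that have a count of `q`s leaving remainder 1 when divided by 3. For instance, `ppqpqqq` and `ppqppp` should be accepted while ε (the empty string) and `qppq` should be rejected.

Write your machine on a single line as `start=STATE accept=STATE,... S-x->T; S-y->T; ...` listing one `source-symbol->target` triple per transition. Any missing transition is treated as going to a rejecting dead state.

start=s0; accept=s1; s0-p->s0; s0-q->s1; s1-p->s1; s1-q->s2; s2-p->s2; s2-q->s0

The only thing that matters is how many `q`s have appeared, reduced mod 3. Use one state per residue: s0 for 0, …, s2 for 2. Reading `q` moves to the next residue; anything else stays put. s1 is accepting.
3 states suffice.
        p   q  
>  s0   s0  s1 
 * s1   s1  s2 
   s2   s2  s0 
(> = start, * = accepting)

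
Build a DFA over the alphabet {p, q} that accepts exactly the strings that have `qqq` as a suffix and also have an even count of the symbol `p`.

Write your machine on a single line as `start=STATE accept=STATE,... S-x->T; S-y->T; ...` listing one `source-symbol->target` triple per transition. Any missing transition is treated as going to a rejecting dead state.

start=A; accept=E; A-p->B; A-q->C; B-p->A; B-q->B; C-p->B; C-q->D; D-p->B; D-q->E; E-p->B; E-q->E

Handle the two conditions separately and then intersect. The first has 4 states tracking how much of the suffix `qqq` has currently been matched; the second has 2 states tracking the count of `p`s modulo 2. A product state is a pair (one from each), accepting exactly when both do. After merging equivalent states the machine shrinks.
A 5-state machine:
       p  q 
>  A   B  C 
   B   A  B 
   C   B  D 
   D   B  E 
 * E   B  E 
(> = start, * = accepting)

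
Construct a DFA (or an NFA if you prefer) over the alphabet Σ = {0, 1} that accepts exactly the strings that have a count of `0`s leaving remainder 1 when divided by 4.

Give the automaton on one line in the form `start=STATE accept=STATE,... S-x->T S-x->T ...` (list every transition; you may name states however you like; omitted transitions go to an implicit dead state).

The only thing that matters is how many `0`s have appeared, reduced mod 4. Use one state per residue: q0 for 0, …, q3 for 3. Reading `0` moves to the next residue; anything else stays put. q1 is accepting.
A 4-state machine:
        0   1  
>  q0   q1  q0 
 * q1   q2  q1 
   q2   q3  q2 
   q3   q0  q3 
(> = start, * = accepting)

start=q0 accept=q1 q0-0->q1 q0-1->q0 q1-0->q2 q1-1->q1 q2-0->q3 q2-1->q2 q3-0->q0 q3-1->q3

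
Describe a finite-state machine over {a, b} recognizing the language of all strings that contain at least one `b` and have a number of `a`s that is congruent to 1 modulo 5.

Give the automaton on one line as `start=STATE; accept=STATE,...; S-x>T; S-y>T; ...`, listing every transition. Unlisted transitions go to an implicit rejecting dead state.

Run two small machines in parallel and take their product. The first has 3 states tracking the count of `b`s, saturating at 2; the second has 5 states tracking the count of `a`s modulo 5. A product state is a pair (one from each), accepting exactly when both do. Equivalent product states are then merged.
        a   b  
>  q0   q1  q2 
   q1   q3  q4 
   q2   q4  q2 
   q3   q5  q6 
 * q4   q6  q4 
   q5   q7  q8 
   q6   q8  q6 
   q7   q0  q9 
   q8   q9  q8 
   q9   q2  q9 
(> = start, * = accepting)

start=q0; accept=q4; q0-a>q1; q0-b>q2; q1-a>q3; q1-b>q4; q2-a>q4; q2-b>q2; q3-a>q5; q3-b>q6; q4-a>q6; q4-b>q4; q5-a>q7; q5-b>q8; q6-a>q8; q6-b>q6; q7-a>q0; q7-b>q9; q8-a>q9; q8-b>q8; q9-a>q2; q9-b>q9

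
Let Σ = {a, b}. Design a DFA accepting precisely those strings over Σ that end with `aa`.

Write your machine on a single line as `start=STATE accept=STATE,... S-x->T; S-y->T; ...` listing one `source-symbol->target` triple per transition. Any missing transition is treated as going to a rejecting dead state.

Remember how much of `aa` the current input suffix matches. State s0 means no match yet; s1 means the last symbol is `a`; s2 means the last 2 symbols are `aa`. Only s2 accepts. On a mismatch, fall back to the longest proper suffix that is still a prefix of `aa`.
3 states suffice.
        a   b  
>  s0   s1  s0 
   s1   s2  s0 
 * s2   s2  s0 
(> = start, * = accepting)

start=s0; accept=s2; s0-a->s1; s0-b->s0; s1-a->s2; s1-b->s0; s2-a->s2; s2-b->s0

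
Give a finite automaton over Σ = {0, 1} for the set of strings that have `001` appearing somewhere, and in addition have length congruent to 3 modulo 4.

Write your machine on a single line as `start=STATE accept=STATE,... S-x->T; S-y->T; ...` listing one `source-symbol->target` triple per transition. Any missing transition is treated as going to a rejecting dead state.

start=q0; accept=q7; q0-0->q1; q0-1->q2; q1-0->q3; q1-1->q4; q2-0->q5; q2-1->q4; q3-0->q6; q3-1->q7; q4-0->q8; q4-1->q9; q5-0->q6; q5-1->q9; q6-0->q10; q6-1->q11; q7-0->q11; q7-1->q11; q8-0->q10; q8-1->q0; q9-0->q12; q9-1->q0; q10-0->q13; q10-1->q14; q11-0->q14; q11-1->q14; q12-0->q13; q12-1->q2; q13-0->q3; q13-1->q15; q14-0->q15; q14-1->q15; q15-0->q7; q15-1->q7

Handle the two conditions separately and then intersect. One (4 states) tracks whether and how much of `001` has been seen; the other (4 states) tracks the input length modulo 4. Each combined state is a pair, one component from each; accept when both components accept.
A 16-state machine:
          0    1  
>  q0     q1   q2 
   q1     q3   q4 
   q2     q5   q4 
   q3     q6   q7 
   q4     q8   q9 
   q5     q6   q9 
   q6    q10  q11 
 * q7    q11  q11 
   q8    q10   q0 
   q9    q12   q0 
   q10   q13  q14 
   q11   q14  q14 
   q12   q13   q2 
   q13    q3  q15 
   q14   q15  q15 
   q15    q7   q7 
(> = start, * = accepting)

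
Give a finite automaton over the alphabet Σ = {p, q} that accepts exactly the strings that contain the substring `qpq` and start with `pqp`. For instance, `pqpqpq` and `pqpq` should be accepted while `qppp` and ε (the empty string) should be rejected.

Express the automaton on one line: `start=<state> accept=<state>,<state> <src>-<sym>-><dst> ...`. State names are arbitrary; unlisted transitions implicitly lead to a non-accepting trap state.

Run two small machines in parallel and take their product. One (4 states) tracks whether and how much of `qpq` has been seen; the other (5 states) tracks whether the input so far still matches the prefix `pqp`. Each combined state is a pair, one component from each; accept when both components accept.
With 11 states:
          p    q  
>  S0     S1   S2 
   S1     S3   S4 
   S2     S5   S2 
   S3     S3   S2 
   S4     S6   S2 
   S5     S3   S7 
   S6     S8   S9 
   S7     S7   S7 
   S8     S8  S10 
 * S9     S9   S9 
   S10    S6  S10 
(> = start, * = accepting)

start=S0 accept=S9 S0-p->S1 S0-q->S2 S1-p->S3 S1-q->S4 S2-p->S5 S2-q->S2 S3-p->S3 S3-q->S2 S4-p->S6 S4-q->S2 S5-p->S3 S5-q->S7 S6-p->S8 S6-q->S9 S7-p->S7 S7-q->S7 S8-p->S8 S8-q->S10 S9-p->S9 S9-q->S9 S10-p->S6 S10-q->S10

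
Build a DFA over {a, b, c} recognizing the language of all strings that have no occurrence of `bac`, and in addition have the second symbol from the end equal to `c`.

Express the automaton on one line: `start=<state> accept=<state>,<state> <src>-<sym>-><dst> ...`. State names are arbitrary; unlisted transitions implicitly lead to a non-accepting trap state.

Handle the two conditions separately and then intersect. One (4 states) tracks partial matches of the forbidden pattern `bac`; the other (13 states) tracks the last 2 symbols read. Each combined state is a pair, one component from each; accept when both components accept. Minimizing collapses redundant product states.
With 8 states:
        a   b   c  
>  q0   q0  q1  q2 
   q1   q3  q1  q2 
   q2   q4  q5  q6 
   q3   q0  q1  q7 
 * q4   q0  q1  q2 
 * q5   q3  q1  q2 
 * q6   q4  q5  q6 
   q7   q7  q7  q7 
(> = start, * = accepting)

start=q0 accept=q4,q5,q6 q0-a->q0 q0-b->q1 q0-c->q2 q1-a->q3 q1-b->q1 q1-c->q2 q2-a->q4 q2-b->q5 q2-c->q6 q3-a->q0 q3-b->q1 q3-c->q7 q4-a->q0 q4-b->q1 q4-c->q2 q5-a->q3 q5-b->q1 q5-c->q2 q6-a->q4 q6-b->q5 q6-c->q6 q7-a->q7 q7-b->q7 q7-c->q7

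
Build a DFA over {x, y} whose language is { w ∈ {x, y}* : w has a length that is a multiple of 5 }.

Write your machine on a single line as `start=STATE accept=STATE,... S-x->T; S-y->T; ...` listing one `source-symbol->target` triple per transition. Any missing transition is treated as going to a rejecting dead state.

Only the length mod 5 matters, so use a 5-cycle: from any state, every input symbol moves to the next state, wrapping E back to A. Mark A accepting.
       x  y 
>* A   B  B 
   B   C  C 
   C   D  D 
   D   E  E 
   E   A  A 
(> = start, * = accepting)

start=A; accept=A; A-x->B; A-y->B; B-x->C; B-y->C; C-x->D; C-y->D; D-x->E; D-y->E; E-x->A; E-y->A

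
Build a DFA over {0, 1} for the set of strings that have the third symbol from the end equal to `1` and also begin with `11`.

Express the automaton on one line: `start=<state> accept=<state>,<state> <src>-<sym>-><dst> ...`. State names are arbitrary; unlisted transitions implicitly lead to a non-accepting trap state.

Handle the two conditions separately and then intersect. The first has 15 states tracking the last 3 symbols read; the second has 4 states tracking whether the input so far still matches the prefix `11`. A product state is a pair (one from each), accepting exactly when both do. Equivalent product states are then merged.
11 states suffice.
          0    1  
>  q0     q1   q2 
   q1     q1   q1 
   q2     q1   q3 
   q3     q4   q5 
 * q4     q6   q7 
 * q5     q4   q5 
 * q6     q8   q9 
 * q7    q10   q3 
   q8     q8   q9 
   q9    q10   q3 
   q10    q6   q7 
(> = start, * = accepting)

start=q0 accept=q4,q5,q6,q7 q0-0->q1 q0-1->q2 q1-0->q1 q1-1->q1 q2-0->q1 q2-1->q3 q3-0->q4 q3-1->q5 q4-0->q6 q4-1->q7 q5-0->q4 q5-1->q5 q6-0->q8 q6-1->q9 q7-0->q10 q7-1->q3 q8-0->q8 q8-1->q9 q9-0->q10 q9-1->q3 q10-0->q6 q10-1->q7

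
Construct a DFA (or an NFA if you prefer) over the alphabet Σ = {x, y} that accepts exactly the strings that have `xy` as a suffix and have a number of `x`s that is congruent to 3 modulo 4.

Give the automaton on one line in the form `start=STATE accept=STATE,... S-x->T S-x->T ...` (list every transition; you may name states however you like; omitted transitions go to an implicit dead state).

Handle the two conditions separately and then intersect. The first has 3 states tracking how much of the suffix `xy` has currently been matched; the second has 4 states tracking the count of `x`s modulo 4. A product state is a pair (one from each), accepting exactly when both do. Equivalent product states are then merged.
       x  y 
>  A   B  A 
   B   C  B 
   C   D  C 
   D   A  E 
 * E   A  F 
   F   A  F 
(> = start, * = accepting)

start=A accept=E A-x->B A-y->A B-x->C B-y->B C-x->D C-y->C D-x->A D-y->E E-x->A E-y->F F-x->A F-y->F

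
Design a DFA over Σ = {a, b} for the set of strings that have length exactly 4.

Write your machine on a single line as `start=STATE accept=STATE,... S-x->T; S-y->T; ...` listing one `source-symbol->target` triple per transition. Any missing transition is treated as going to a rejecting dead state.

start=S0; accept=S4; S0-a->S1; S0-b->S1; S1-a->S2; S1-b->S2; S2-a->S3; S2-b->S3; S3-a->S4; S3-b->S4; S4-a->S5; S4-b->S5; S5-a->S5; S5-b->S5

We only need to distinguish lengths 0, 1, …, 4, and '>4'. Chain S0 → S1 → S2 → S3 → S4 → S5 on every symbol, with S5 looping. Accepting states: {S4}.
With 6 states:
        a   b  
>  S0   S1  S1 
   S1   S2  S2 
   S2   S3  S3 
   S3   S4  S4 
 * S4   S5  S5 
   S5   S5  S5 
(> = start, * = accepting)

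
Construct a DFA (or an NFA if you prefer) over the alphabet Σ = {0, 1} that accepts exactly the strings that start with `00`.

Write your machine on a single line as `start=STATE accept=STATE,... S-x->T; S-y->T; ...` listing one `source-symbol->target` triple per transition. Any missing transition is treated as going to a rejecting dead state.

start=A; accept=C; A-0->B; A-1->D; B-0->C; B-1->D; C-0->C; C-1->C; D-0->D; D-1->D

Check the first 2 symbols one by one: A through B record how many have matched `00` so far; any wrong symbol goes to the dead state D. After all 2 match we enter the accepting sink C.
With 4 states:
       0  1 
>  A   B  D 
   B   C  D 
 * C   C  C 
   D   D  D 
(> = start, * = accepting)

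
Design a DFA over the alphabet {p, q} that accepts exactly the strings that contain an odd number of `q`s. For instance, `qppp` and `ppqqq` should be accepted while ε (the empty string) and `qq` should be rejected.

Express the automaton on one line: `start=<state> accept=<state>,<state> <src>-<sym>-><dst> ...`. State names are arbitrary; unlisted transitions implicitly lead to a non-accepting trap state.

start=S0 accept=S1 S0-p->S0 S0-q->S1 S1-p->S1 S1-q->S0

Keep the running count of `q`s modulo 2: each `q` advances along the cycle S0 → S1 → S0 while other symbols loop. Accept at S1.
2 states suffice.
        p   q  
>  S0   S0  S1 
 * S1   S1  S0 
(> = start, * = accepting)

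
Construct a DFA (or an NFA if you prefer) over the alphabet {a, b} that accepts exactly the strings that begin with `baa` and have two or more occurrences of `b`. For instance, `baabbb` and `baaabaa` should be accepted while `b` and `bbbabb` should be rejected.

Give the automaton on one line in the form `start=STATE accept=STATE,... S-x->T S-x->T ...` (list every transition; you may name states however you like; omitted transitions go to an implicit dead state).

Build one automaton per condition and run them in lockstep. The first has 5 states tracking whether the input so far still matches the prefix `baa`; the second has 4 states tracking the count of `b`s, saturating at 3. A product state is a pair (one from each), accepting exactly when both do. After merging equivalent states the machine shrinks.
With 6 states:
        a   b  
>  q0   q1  q2 
   q1   q1  q1 
   q2   q3  q1 
   q3   q4  q1 
   q4   q4  q5 
 * q5   q5  q5 
(> = start, * = accepting)

start=q0 accept=q5 q0-a->q1 q0-b->q2 q1-a->q1 q1-b->q1 q2-a->q3 q2-b->q1 q3-a->q4 q3-b->q1 q4-a->q4 q4-b->q5 q5-a->q5 q5-b->q5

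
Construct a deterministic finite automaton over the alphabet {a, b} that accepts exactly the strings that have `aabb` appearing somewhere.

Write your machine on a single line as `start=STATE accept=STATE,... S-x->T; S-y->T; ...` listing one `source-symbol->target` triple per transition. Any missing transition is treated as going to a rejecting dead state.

Track how much of `aabb` has been matched so far: state q0 is no progress, q4 is the absorbing accept state reached once `aabb` has occurred. Intermediate states record partial matches; on a mismatch, fall back to the longest reusable overlap.
A 5-state machine:
        a   b  
>  q0   q1  q0 
   q1   q2  q0 
   q2   q2  q3 
   q3   q1  q4 
 * q4   q4  q4 
(> = start, * = accepting)

start=q0; accept=q4; q0-a->q1; q0-b->q0; q1-a->q2; q1-b->q0; q2-a->q2; q2-b->q3; q3-a->q1; q3-b->q4; q4-a->q4; q4-b->q4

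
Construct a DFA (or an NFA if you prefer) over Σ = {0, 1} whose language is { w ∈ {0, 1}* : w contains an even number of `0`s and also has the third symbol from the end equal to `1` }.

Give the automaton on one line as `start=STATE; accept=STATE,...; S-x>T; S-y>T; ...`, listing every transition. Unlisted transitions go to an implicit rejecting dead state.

Handle the two conditions separately and then intersect. The first has 2 states tracking the count of `0`s modulo 2; the second has 15 states tracking the last 3 symbols read. A product state is a pair (one from each), accepting exactly when both do. Equivalent product states are then merged.
12 states suffice.
       0  1 
>  A   B  C 
   B   A  D 
   C   E  F 
   D   G  H 
   E   I  D 
   F   E  J 
   G   B  K 
   H   L  H 
 * I   B  C 
 * J   E  J 
 * K   E  F 
 * L   B  K 
(> = start, * = accepting)

start=A; accept=I,J,K,L; A-0>B; A-1>C; B-0>A; B-1>D; C-0>E; C-1>F; D-0>G; D-1>H; E-0>I; E-1>D; F-0>E; F-1>J; G-0>B; G-1>K; H-0>L; H-1>H; I-0>B; I-1>C; J-0>E; J-1>J; K-0>E; K-1>F; L-0>B; L-1>K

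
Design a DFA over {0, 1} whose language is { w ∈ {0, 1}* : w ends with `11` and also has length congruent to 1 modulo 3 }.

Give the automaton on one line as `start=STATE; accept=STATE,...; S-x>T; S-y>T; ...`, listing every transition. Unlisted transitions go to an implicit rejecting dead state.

start=A; accept=I; A-0>B; A-1>C; B-0>D; B-1>E; C-0>D; C-1>F; D-0>A; D-1>G; E-0>A; E-1>H; F-0>A; F-1>H; G-0>B; G-1>I; H-0>B; H-1>I; I-0>D; I-1>F

Handle the two conditions separately and then intersect. One (3 states) tracks how much of the suffix `11` has currently been matched; the other (3 states) tracks the input length modulo 3. Each combined state is a pair, one component from each; accept when both components accept.
9 states suffice.
       0  1 
>  A   B  C 
   B   D  E 
   C   D  F 
   D   A  G 
   E   A  H 
   F   A  H 
   G   B  I 
   H   B  I 
 * I   D  F 
(> = start, * = accepting)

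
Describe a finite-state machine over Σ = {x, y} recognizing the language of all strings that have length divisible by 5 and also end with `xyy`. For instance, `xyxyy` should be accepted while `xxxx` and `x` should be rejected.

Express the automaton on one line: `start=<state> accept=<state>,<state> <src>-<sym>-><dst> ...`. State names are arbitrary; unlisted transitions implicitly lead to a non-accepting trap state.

Run two small machines in parallel and take their product. The first has 5 states tracking the input length modulo 5; the second has 4 states tracking how much of the suffix `xyy` has currently been matched. A product state is a pair (one from each), accepting exactly when both do. Equivalent product states are then merged.
An 8-state machine:
        x   y  
>  q0   q1  q1 
   q1   q2  q2 
   q2   q3  q4 
   q3   q5  q6 
   q4   q5  q5 
   q5   q0  q0 
   q6   q0  q7 
 * q7   q1  q1 
(> = start, * = accepting)

start=q0 accept=q7 q0-x->q1 q0-y->q1 q1-x->q2 q1-y->q2 q2-x->q3 q2-y->q4 q3-x->q5 q3-y->q6 q4-x->q5 q4-y->q5 q5-x->q0 q5-y->q0 q6-x->q0 q6-y->q7 q7-x->q1 q7-y->q1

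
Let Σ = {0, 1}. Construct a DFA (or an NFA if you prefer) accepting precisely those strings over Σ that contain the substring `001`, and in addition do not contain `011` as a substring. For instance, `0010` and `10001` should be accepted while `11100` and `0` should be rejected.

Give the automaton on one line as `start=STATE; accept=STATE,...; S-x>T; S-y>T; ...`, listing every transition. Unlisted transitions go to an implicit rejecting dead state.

start=s0; accept=s4,s6; s0-0>s1; s0-1>s0; s1-0>s2; s1-1>s3; s2-0>s2; s2-1>s4; s3-0>s1; s3-1>s5; s4-0>s6; s4-1>s5; s5-0>s5; s5-1>s5; s6-0>s6; s6-1>s4

Handle the two conditions separately and then intersect. One (4 states) tracks whether and how much of `001` has been seen; the other (4 states) tracks partial matches of the forbidden pattern `011`. Each combined state is a pair, one component from each; accept when both components accept. Equivalent product states are then merged.
        0   1  
>  s0   s1  s0 
   s1   s2  s3 
   s2   s2  s4 
   s3   s1  s5 
 * s4   s6  s5 
   s5   s5  s5 
 * s6   s6  s4 
(> = start, * = accepting)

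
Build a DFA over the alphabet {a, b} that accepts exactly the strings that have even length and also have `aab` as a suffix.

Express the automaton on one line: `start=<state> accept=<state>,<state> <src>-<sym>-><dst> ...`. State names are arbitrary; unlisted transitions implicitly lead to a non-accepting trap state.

start=q0 accept=q7 q0-a->q1 q0-b->q2 q1-a->q3 q1-b->q0 q2-a->q4 q2-b->q0 q3-a->q5 q3-b->q6 q4-a->q5 q4-b->q2 q5-a->q3 q5-b->q7 q6-a->q4 q6-b->q0 q7-a->q1 q7-b->q2

Build one automaton per condition and run them in lockstep. The first has 2 states tracking the input length modulo 2; the second has 4 states tracking how much of the suffix `aab` has currently been matched. A product state is a pair (one from each), accepting exactly when both do.
        a   b  
>  q0   q1  q2 
   q1   q3  q0 
   q2   q4  q0 
   q3   q5  q6 
   q4   q5  q2 
   q5   q3  q7 
   q6   q4  q0 
 * q7   q1  q2 
(> = start, * = accepting)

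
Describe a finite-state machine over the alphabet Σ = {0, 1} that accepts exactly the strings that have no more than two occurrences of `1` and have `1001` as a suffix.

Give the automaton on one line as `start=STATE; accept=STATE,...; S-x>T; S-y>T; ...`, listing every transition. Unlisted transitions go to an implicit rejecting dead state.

start=S0; accept=S5; S0-0>S0; S0-1>S1; S1-0>S2; S1-1>S3; S2-0>S4; S2-1>S3; S3-0>S3; S3-1>S3; S4-0>S3; S4-1>S5; S5-0>S3; S5-1>S3

Handle the two conditions separately and then intersect. The first has 4 states tracking the count of `1`s, saturating at 3; the second has 5 states tracking how much of the suffix `1001` has currently been matched. A product state is a pair (one from each), accepting exactly when both do. Minimizing collapses redundant product states.
With 6 states:
        0   1  
>  S0   S0  S1 
   S1   S2  S3 
   S2   S4  S3 
   S3   S3  S3 
   S4   S3  S5 
 * S5   S3  S3 
(> = start, * = accepting)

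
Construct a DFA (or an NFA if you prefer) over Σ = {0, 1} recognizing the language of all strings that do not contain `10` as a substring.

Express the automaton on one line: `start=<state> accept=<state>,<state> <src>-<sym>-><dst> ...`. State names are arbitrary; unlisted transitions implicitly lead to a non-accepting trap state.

Track partial matches of the forbidden pattern `10`. State s2 is a dead state reached once `10` has occurred; every other state accepts. s0 means no part of `10` is currently matched.
        0   1  
>* s0   s0  s1 
 * s1   s2  s1 
   s2   s2  s2 
(> = start, * = accepting)

start=s0 accept=s0,s1 s0-0->s0 s0-1->s1 s1-0->s2 s1-1->s1 s2-0->s2 s2-1->s2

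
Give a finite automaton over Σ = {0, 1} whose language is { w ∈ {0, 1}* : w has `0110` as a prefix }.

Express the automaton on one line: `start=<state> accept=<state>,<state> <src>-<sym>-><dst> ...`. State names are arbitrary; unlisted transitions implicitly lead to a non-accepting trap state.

start=s0 accept=s4 s0-0->s1 s0-1->s5 s1-0->s5 s1-1->s2 s2-0->s5 s2-1->s3 s3-0->s4 s3-1->s5 s4-0->s4 s4-1->s4 s5-0->s5 s5-1->s5

Check the first 4 symbols one by one: s0 through s3 record how many have matched `0110` so far; any wrong symbol goes to the dead state s5. After all 4 match we enter the accepting sink s4.
With 6 states:
        0   1  
>  s0   s1  s5 
   s1   s5  s2 
   s2   s5  s3 
   s3   s4  s5 
 * s4   s4  s4 
   s5   s5  s5 
(> = start, * = accepting)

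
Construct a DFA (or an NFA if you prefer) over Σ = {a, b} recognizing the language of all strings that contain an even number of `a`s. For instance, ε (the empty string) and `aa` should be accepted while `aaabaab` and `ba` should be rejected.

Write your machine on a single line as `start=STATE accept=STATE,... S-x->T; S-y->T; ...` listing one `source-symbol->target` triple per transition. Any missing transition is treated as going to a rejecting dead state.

Keep the running count of `a`s modulo 2: each `a` advances along the cycle S0 → S1 → S0 while other symbols loop. Accept at S0.
A 2-state machine:
        a   b  
>* S0   S1  S0 
   S1   S0  S1 
(> = start, * = accepting)

start=S0; accept=S0; S0-a->S1; S0-b->S0; S1-a->S0; S1-b->S1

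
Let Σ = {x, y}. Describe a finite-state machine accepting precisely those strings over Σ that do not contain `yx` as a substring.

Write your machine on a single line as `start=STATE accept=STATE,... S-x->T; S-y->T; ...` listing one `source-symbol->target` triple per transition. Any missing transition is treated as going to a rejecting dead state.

start=s0; accept=s0,s1; s0-x->s0; s0-y->s1; s1-x->s2; s1-y->s1; s2-x->s2; s2-y->s2

Track partial matches of the forbidden pattern `yx`. State s2 is a dead state reached once `yx` has occurred; every other state accepts. s0 means no part of `yx` is currently matched.
With 3 states:
        x   y  
>* s0   s0  s1 
 * s1   s2  s1 
   s2   s2  s2 
(> = start, * = accepting)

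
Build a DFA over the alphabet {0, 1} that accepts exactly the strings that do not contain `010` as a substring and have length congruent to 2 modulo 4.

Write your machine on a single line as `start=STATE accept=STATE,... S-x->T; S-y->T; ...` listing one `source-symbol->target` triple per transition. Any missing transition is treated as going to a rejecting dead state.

Run two small machines in parallel and take their product. The first has 4 states tracking partial matches of the forbidden pattern `010`; the second has 4 states tracking the input length modulo 4. A product state is a pair (one from each), accepting exactly when both do.
          0    1  
>  S0     S1   S2 
   S1     S3   S4 
   S2     S3   S5 
 * S3     S6   S7 
 * S4     S8   S9 
 * S5     S6   S9 
   S6    S10  S11 
   S7    S12   S0 
   S8    S12  S12 
   S9    S10   S0 
   S10    S1  S13 
   S11   S14   S2 
   S12   S14  S14 
   S13   S15   S5 
   S14   S15  S15 
   S15    S8   S8 
(> = start, * = accepting)

start=S0; accept=S3,S4,S5; S0-0->S1; S0-1->S2; S1-0->S3; S1-1->S4; S2-0->S3; S2-1->S5; S3-0->S6; S3-1->S7; S4-0->S8; S4-1->S9; S5-0->S6; S5-1->S9; S6-0->S10; S6-1->S11; S7-0->S12; S7-1->S0; S8-0->S12; S8-1->S12; S9-0->S10; S9-1->S0; S10-0->S1; S10-1->S13; S11-0->S14; S11-1->S2; S12-0->S14; S12-1->S14; S13-0->S15; S13-1->S5; S14-0->S15; S14-1->S15; S15-0->S8; S15-1->S8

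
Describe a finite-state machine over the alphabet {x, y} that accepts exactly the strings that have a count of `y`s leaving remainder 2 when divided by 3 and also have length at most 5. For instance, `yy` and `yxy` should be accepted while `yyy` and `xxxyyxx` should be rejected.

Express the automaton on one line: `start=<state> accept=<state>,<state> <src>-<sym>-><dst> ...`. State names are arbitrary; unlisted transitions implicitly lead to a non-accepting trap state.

start=s0 accept=s5,s8,s11,s12 s0-x->s1 s0-y->s2 s1-x->s3 s1-y->s4 s2-x->s4 s2-y->s5 s3-x->s6 s3-y->s7 s4-x->s7 s4-y->s8 s5-x->s8 s5-y->s6 s6-x->s9 s6-y->s10 s7-x->s10 s7-y->s11 s8-x->s11 s8-y->s9 s9-x->s9 s9-y->s9 s10-x->s9 s10-y->s12 s11-x->s12 s11-y->s9 s12-x->s9 s12-y->s9

Handle the two conditions separately and then intersect. The first has 3 states tracking the count of `y`s modulo 3; the second has 7 states tracking the input length, saturating at 6. A product state is a pair (one from each), accepting exactly when both do. After merging equivalent states the machine shrinks.
          x    y  
>  s0     s1   s2 
   s1     s3   s4 
   s2     s4   s5 
   s3     s6   s7 
   s4     s7   s8 
 * s5     s8   s6 
   s6     s9  s10 
   s7    s10  s11 
 * s8    s11   s9 
   s9     s9   s9 
   s10    s9  s12 
 * s11   s12   s9 
 * s12    s9   s9 
(> = start, * = accepting)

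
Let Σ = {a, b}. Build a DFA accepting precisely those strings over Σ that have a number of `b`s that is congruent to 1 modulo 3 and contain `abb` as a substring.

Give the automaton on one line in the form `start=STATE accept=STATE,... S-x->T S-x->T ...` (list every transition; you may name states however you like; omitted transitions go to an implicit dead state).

start=s0 accept=s11 s0-a->s1 s0-b->s2 s1-a->s1 s1-b->s3 s2-a->s4 s2-b->s5 s3-a->s4 s3-b->s6 s4-a->s4 s4-b->s7 s5-a->s8 s5-b->s0 s6-a->s6 s6-b->s9 s7-a->s8 s7-b->s9 s8-a->s8 s8-b->s10 s9-a->s9 s9-b->s11 s10-a->s1 s10-b->s11 s11-a->s11 s11-b->s6

Run two small machines in parallel and take their product. The first has 3 states tracking the count of `b`s modulo 3; the second has 4 states tracking whether and how much of `abb` has been seen. A product state is a pair (one from each), accepting exactly when both do.
With 12 states:
          a    b  
>  s0     s1   s2 
   s1     s1   s3 
   s2     s4   s5 
   s3     s4   s6 
   s4     s4   s7 
   s5     s8   s0 
   s6     s6   s9 
   s7     s8   s9 
   s8     s8  s10 
   s9     s9  s11 
   s10    s1  s11 
 * s11   s11   s6 
(> = start, * = accepting)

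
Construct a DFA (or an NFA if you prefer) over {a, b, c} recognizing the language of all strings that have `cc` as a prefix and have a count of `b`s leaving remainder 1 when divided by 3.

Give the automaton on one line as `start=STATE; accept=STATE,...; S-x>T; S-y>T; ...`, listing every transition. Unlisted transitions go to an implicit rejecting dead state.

Handle the two conditions separately and then intersect. The first has 4 states tracking whether the input so far still matches the prefix `cc`; the second has 3 states tracking the count of `b`s modulo 3. A product state is a pair (one from each), accepting exactly when both do. Equivalent product states are then merged.
6 states suffice.
        a   b   c  
>  q0   q1  q1  q2 
   q1   q1  q1  q1 
   q2   q1  q1  q3 
   q3   q3  q4  q3 
 * q4   q4  q5  q4 
   q5   q5  q3  q5 
(> = start, * = accepting)

start=q0; accept=q4; q0-a>q1; q0-b>q1; q0-c>q2; q1-a>q1; q1-b>q1; q1-c>q1; q2-a>q1; q2-b>q1; q2-c>q3; q3-a>q3; q3-b>q4; q3-c>q3; q4-a>q4; q4-b>q5; q4-c>q4; q5-a>q5; q5-b>q3; q5-c>q5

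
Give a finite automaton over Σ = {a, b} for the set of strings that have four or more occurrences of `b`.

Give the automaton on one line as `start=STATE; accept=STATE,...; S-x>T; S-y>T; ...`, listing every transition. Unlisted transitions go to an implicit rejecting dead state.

Count `b`s, saturating at 5: states s0 through s4 mean 0 through 4 `b`s seen; s5 means more than 4. Each `b` increments (capped at s5); other symbols loop. Accept from {s4, s5}.
With 6 states:
        a   b  
>  s0   s0  s1 
   s1   s1  s2 
   s2   s2  s3 
   s3   s3  s4 
 * s4   s4  s5 
 * s5   s5  s5 
(> = start, * = accepting)

start=s0; accept=s4,s5; s0-a>s0; s0-b>s1; s1-a>s1; s1-b>s2; s2-a>s2; s2-b>s3; s3-a>s3; s3-b>s4; s4-a>s4; s4-b>s5; s5-a>s5; s5-b>s5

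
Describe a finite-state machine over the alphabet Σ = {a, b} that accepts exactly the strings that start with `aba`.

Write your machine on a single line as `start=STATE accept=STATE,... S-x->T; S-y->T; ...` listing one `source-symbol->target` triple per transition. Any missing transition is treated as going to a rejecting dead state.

Check the first 3 symbols one by one: S0 through S2 record how many have matched `aba` so far; any wrong symbol goes to the dead state S4. After all 3 match we enter the accepting sink S3.
5 states suffice.
        a   b  
>  S0   S1  S4 
   S1   S4  S2 
   S2   S3  S4 
 * S3   S3  S3 
   S4   S4  S4 
(> = start, * = accepting)

start=S0; accept=S3; S0-a->S1; S0-b->S4; S1-a->S4; S1-b->S2; S2-a->S3; S2-b->S4; S3-a->S3; S3-b->S3; S4-a->S4; S4-b->S4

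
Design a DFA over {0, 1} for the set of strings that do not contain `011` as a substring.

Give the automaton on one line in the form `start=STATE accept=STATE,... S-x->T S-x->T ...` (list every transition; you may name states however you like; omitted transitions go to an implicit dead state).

Track partial matches of the forbidden pattern `011`. State s3 is a dead state reached once `011` has occurred; every other state accepts. s0 means no part of `011` is currently matched.
With 4 states:
        0   1  
>* s0   s1  s0 
 * s1   s1  s2 
 * s2   s1  s3 
   s3   s3  s3 
(> = start, * = accepting)

start=s0 accept=s0,s1,s2 s0-0->s1 s0-1->s0 s1-0->s1 s1-1->s2 s2-0->s1 s2-1->s3 s3-0->s3 s3-1->s3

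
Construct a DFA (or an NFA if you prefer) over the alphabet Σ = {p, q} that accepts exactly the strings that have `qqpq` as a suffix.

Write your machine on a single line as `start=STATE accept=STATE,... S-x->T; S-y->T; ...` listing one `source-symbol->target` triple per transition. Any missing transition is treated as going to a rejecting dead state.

Remember how much of `qqpq` the current input suffix matches. State s0 means no match yet; s1 means the last symbol is `q`; s2 means the last 2 symbols are `qq`; s3 means the last 3 symbols are `qqp`; s4 means the last 4 symbols are `qqpq`. Only s4 accepts. On a mismatch, fall back to the longest proper suffix that is still a prefix of `qqpq`.
With 5 states:
        p   q  
>  s0   s0  s1 
   s1   s0  s2 
   s2   s3  s2 
   s3   s0  s4 
 * s4   s0  s2 
(> = start, * = accepting)

start=s0; accept=s4; s0-p->s0; s0-q->s1; s1-p->s0; s1-q->s2; s2-p->s3; s2-q->s2; s3-p->s0; s3-q->s4; s4-p->s0; s4-q->s2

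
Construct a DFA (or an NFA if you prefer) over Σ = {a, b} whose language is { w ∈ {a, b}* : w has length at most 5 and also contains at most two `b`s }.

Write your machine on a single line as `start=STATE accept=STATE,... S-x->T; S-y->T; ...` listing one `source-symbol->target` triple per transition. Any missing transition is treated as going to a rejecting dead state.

start=s0; accept=s0,s1,s2,s3,s4,s5,s6,s7,s8,s10,s11,s12,s14,s15,s16; s0-a->s1; s0-b->s2; s1-a->s3; s1-b->s4; s2-a->s4; s2-b->s5; s3-a->s6; s3-b->s7; s4-a->s7; s4-b->s8; s5-a->s8; s5-b->s9; s6-a->s10; s6-b->s11; s7-a->s11; s7-b->s12; s8-a->s12; s8-b->s13; s9-a->s13; s9-b->s13; s10-a->s14; s10-b->s15; s11-a->s15; s11-b->s16; s12-a->s16; s12-b->s17; s13-a->s17; s13-b->s17; s14-a->s18; s14-b->s19; s15-a->s19; s15-b->s20; s16-a->s20; s16-b->s21; s17-a->s21; s17-b->s21; s18-a->s18; s18-b->s19; s19-a->s19; s19-b->s20; s20-a->s20; s20-b->s21; s21-a->s21; s21-b->s21

Run two small machines in parallel and take their product. The first has 7 states tracking the input length, saturating at 6; the second has 4 states tracking the count of `b`s, saturating at 3. A product state is a pair (one from each), accepting exactly when both do.
22 states suffice.
          a    b  
>* s0     s1   s2 
 * s1     s3   s4 
 * s2     s4   s5 
 * s3     s6   s7 
 * s4     s7   s8 
 * s5     s8   s9 
 * s6    s10  s11 
 * s7    s11  s12 
 * s8    s12  s13 
   s9    s13  s13 
 * s10   s14  s15 
 * s11   s15  s16 
 * s12   s16  s17 
   s13   s17  s17 
 * s14   s18  s19 
 * s15   s19  s20 
 * s16   s20  s21 
   s17   s21  s21 
   s18   s18  s19 
   s19   s19  s20 
   s20   s20  s21 
   s21   s21  s21 
(> = start, * = accepting)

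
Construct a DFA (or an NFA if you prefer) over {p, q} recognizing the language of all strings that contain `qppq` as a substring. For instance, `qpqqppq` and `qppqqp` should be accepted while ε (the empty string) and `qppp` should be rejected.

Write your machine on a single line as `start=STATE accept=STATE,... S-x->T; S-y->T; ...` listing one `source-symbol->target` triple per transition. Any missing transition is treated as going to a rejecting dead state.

start=s0; accept=s4; s0-p->s0; s0-q->s1; s1-p->s2; s1-q->s1; s2-p->s3; s2-q->s1; s3-p->s0; s3-q->s4; s4-p->s4; s4-q->s4

States s0..s3 record the length of the longest prefix of `qppq` that matches the current input suffix. Reaching s4 means `qppq` has been seen, and we stay there forever. Accept from s4.
With 5 states:
        p   q  
>  s0   s0  s1 
   s1   s2  s1 
   s2   s3  s1 
   s3   s0  s4 
 * s4   s4  s4 
(> = start, * = accepting)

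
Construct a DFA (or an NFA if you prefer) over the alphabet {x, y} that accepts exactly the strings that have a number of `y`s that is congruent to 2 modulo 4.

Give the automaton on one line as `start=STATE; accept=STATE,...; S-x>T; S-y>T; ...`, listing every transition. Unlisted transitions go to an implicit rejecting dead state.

The only thing that matters is how many `y`s have appeared, reduced mod 4. Use one state per residue: S0 for 0, …, S3 for 3. Reading `y` moves to the next residue; anything else stays put. S2 is accepting.
With 4 states:
        x   y  
>  S0   S0  S1 
   S1   S1  S2 
 * S2   S2  S3 
   S3   S3  S0 
(> = start, * = accepting)

start=S0; accept=S2; S0-x>S0; S0-y>S1; S1-x>S1; S1-y>S2; S2-x>S2; S2-y>S3; S3-x>S3; S3-y>S0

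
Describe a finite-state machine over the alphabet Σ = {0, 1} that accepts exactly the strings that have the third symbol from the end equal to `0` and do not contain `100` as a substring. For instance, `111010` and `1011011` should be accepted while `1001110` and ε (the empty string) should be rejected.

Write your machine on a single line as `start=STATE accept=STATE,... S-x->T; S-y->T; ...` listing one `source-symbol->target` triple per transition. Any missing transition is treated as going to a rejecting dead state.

Build one automaton per condition and run them in lockstep. The first has 15 states tracking the last 3 symbols read; the second has 4 states tracking partial matches of the forbidden pattern `100`. A product state is a pair (one from each), accepting exactly when both do. Minimizing collapses redundant product states.
          0    1  
>  s0     s1   s2 
   s1     s3   s4 
   s2     s5   s2 
   s3     s6   s7 
   s4     s8   s9 
   s5    s10   s4 
 * s6     s6   s7 
 * s7     s8   s9 
 * s8    s10   s4 
 * s9     s5   s2 
   s10   s10  s10 
(> = start, * = accepting)

start=s0; accept=s6,s7,s8,s9; s0-0->s1; s0-1->s2; s1-0->s3; s1-1->s4; s2-0->s5; s2-1->s2; s3-0->s6; s3-1->s7; s4-0->s8; s4-1->s9; s5-0->s10; s5-1->s4; s6-0->s6; s6-1->s7; s7-0->s8; s7-1->s9; s8-0->s10; s8-1->s4; s9-0->s5; s9-1->s2; s10-0->s10; s10-1->s10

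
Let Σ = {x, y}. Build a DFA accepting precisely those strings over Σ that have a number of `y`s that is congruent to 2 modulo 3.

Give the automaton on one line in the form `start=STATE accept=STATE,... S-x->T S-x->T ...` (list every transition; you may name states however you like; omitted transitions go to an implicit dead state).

Keep the running count of `y`s modulo 3: each `y` advances along the cycle q0 → q1 → q2 → q0 while other symbols loop. Accept at q2.
3 states suffice.
        x   y  
>  q0   q0  q1 
   q1   q1  q2 
 * q2   q2  q0 
(> = start, * = accepting)

start=q0 accept=q2 q0-x->q0 q0-y->q1 q1-x->q1 q1-y->q2 q2-x->q2 q2-y->q0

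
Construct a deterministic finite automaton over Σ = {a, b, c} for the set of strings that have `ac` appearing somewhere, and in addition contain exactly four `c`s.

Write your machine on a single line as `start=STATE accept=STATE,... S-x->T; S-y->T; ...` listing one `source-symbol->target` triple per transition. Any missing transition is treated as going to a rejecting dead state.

Run two small machines in parallel and take their product. The first has 3 states tracking whether and how much of `ac` has been seen; the second has 6 states tracking the count of `c`s, saturating at 5. A product state is a pair (one from each), accepting exactly when both do. Minimizing collapses redundant product states.
13 states suffice.
          a    b    c  
>  s0     s1   s0   s2 
   s1     s1   s0   s3 
   s2     s4   s2   s5 
   s3     s3   s3   s6 
   s4     s4   s2   s6 
   s5     s7   s5   s8 
   s6     s6   s6   s9 
   s7     s7   s5   s9 
   s8    s10   s8  s11 
   s9     s9   s9  s12 
   s10   s10   s8  s12 
   s11   s11  s11  s11 
 * s12   s12  s12  s11 
(> = start, * = accepting)

start=s0; accept=s12; s0-a->s1; s0-b->s0; s0-c->s2; s1-a->s1; s1-b->s0; s1-c->s3; s2-a->s4; s2-b->s2; s2-c->s5; s3-a->s3; s3-b->s3; s3-c->s6; s4-a->s4; s4-b->s2; s4-c->s6; s5-a->s7; s5-b->s5; s5-c->s8; s6-a->s6; s6-b->s6; s6-c->s9; s7-a->s7; s7-b->s5; s7-c->s9; s8-a->s10; s8-b->s8; s8-c->s11; s9-a->s9; s9-b->s9; s9-c->s12; s10-a->s10; s10-b->s8; s10-c->s12; s11-a->s11; s11-b->s11; s11-c->s11; s12-a->s12; s12-b->s12; s12-c->s11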